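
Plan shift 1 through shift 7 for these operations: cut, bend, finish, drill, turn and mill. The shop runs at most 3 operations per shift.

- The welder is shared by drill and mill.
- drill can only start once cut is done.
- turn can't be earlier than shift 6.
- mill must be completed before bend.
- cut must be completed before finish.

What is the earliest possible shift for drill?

Precedence pushes drill to at least shift 2.
drill at shift 2 is achievable: drill in shift 2; turn in shift 6; cut in shift 1; mill in shift 1; finish in shift 2; bend in shift 2.

shift 2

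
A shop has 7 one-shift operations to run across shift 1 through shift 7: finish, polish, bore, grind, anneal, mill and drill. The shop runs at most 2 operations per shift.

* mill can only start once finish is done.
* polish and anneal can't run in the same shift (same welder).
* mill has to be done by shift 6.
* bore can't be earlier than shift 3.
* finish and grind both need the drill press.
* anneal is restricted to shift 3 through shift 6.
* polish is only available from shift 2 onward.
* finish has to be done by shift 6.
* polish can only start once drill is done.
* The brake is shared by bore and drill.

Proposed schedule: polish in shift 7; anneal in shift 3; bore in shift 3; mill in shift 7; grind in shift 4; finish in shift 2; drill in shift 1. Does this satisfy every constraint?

polish can only start once drill is done — holds.
anneal is restricted to shift 3 through shift 6 — holds.
mill can only start once finish is done — holds.
finish and grind both need the drill press — holds.
The brake is shared by bore and drill — holds.
polish and anneal can't run in the same shift (same welder) — holds.
polish is only available from shift 2 onward — holds.
bore can't be earlier than shift 3 — holds.
The shop runs at most 2 operations per shift — holds.
finish has to be done by shift 6 — holds.
mill has to be done by shift 6 — violated.

No. mill has to be done by shift 6 is not satisfied.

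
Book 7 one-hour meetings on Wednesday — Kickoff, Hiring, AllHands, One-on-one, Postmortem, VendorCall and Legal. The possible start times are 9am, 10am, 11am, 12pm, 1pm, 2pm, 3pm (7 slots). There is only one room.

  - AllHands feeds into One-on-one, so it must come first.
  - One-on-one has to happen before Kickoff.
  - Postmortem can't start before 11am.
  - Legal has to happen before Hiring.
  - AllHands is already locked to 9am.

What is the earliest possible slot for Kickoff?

11am

Precedence pushes Kickoff to at least 11am.
Kickoff at 11am is achievable: Legal in 1pm; One-on-one in 10am; Postmortem in 12pm; Kickoff in 11am; Hiring in 2pm; VendorCall in 3pm; AllHands in 9am.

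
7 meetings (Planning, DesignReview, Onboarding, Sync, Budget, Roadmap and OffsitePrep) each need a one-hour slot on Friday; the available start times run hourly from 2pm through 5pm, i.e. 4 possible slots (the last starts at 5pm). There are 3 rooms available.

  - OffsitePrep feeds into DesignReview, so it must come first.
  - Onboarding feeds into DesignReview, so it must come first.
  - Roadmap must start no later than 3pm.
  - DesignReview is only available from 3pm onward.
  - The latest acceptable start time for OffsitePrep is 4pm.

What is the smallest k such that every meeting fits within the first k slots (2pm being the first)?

The precedence chain requires at least 2 distinct slots.
With at most 3 per slot and 7 meetings, at least 3 slots are needed.
3 works (last occupied slot: 4pm): for example Sync in 3pm, Budget in 4pm, DesignReview in 3pm, Roadmap in 2pm, Planning in 3pm, OffsitePrep in 2pm, Onboarding in 2pm.

3 slots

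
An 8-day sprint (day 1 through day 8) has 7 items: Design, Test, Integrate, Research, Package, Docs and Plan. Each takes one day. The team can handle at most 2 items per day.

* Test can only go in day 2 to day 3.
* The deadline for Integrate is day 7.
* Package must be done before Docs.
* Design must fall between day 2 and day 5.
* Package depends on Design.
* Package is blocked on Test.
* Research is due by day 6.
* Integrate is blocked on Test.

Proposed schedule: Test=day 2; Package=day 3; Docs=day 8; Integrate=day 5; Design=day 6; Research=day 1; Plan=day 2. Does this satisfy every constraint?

Integrate is blocked on Test — holds.
The deadline for Integrate is day 7 — holds.
Package depends on Design — violated.
Research is due by day 6 — holds.
Test can only go in day 2 to day 3 — holds.
Package must be done before Docs — holds.
The team can handle at most 2 items per day — holds.
Design must fall between day 2 and day 5 — violated.
Package is blocked on Test — holds.

Invalid. Package depends on Design.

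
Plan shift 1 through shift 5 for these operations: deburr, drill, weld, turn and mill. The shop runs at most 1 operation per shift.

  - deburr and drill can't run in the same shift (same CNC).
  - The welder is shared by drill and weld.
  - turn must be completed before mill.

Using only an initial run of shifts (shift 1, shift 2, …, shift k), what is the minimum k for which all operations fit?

5

The precedence chain requires at least 2 distinct shifts.
With at most 1 per shift and 5 operations, at least 5 shifts are needed.
5 works (last occupied shift: shift 5): for example deburr=shift 3, drill=shift 4, turn=shift 1, mill=shift 2, weld=shift 5.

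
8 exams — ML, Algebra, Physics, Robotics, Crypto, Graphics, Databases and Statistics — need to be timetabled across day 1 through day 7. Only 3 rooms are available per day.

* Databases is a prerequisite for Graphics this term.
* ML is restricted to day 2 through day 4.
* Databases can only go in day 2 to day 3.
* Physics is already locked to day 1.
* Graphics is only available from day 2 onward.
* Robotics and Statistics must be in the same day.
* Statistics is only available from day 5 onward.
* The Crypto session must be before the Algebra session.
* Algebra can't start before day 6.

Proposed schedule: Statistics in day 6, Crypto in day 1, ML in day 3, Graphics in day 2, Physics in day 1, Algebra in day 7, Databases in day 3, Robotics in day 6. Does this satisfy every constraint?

Physics is already locked to day 1 — holds.
Databases is a prerequisite for Graphics this term — violated.
Statistics is only available from day 5 onward — holds.
Only 3 rooms are available per day — holds.
The Crypto session must be before the Algebra session — holds.
Graphics is only available from day 2 onward — holds.
Robotics and Statistics must be in the same day — holds.
Algebra can't start before day 6 — holds.
Databases can only go in day 2 to day 3 — holds.
ML is restricted to day 2 through day 4 — holds.

No — it violates: Databases is a prerequisite for Graphics this term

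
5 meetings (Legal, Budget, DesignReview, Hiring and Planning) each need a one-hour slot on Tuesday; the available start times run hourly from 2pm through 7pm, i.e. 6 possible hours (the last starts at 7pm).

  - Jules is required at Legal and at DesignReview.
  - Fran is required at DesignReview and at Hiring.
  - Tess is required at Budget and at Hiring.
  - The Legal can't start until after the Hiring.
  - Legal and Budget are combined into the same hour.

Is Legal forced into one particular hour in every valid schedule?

Legal can be 3pm (e.g. Budget=3pm; Hiring=2pm; Legal=3pm; Planning=2pm; DesignReview=4pm) or 4pm (e.g. DesignReview -> 3pm; Hiring -> 2pm; Legal -> 4pm; Planning -> 2pm; Budget -> 4pm).

No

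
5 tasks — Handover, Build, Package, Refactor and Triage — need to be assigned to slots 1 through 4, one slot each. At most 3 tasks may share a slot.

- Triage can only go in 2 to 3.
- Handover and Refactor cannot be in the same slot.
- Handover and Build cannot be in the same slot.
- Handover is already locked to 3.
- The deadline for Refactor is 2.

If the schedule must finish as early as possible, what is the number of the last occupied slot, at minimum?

With at most 3 per slot and 5 tasks, at least 2 slots are needed.
Handover can't be placed before 3, so the schedule must run through at least slot 3.
3 works (last occupied slot: 3): for example Handover=3; Refactor=1; Triage=2; Build=1; Package=1.

slot 3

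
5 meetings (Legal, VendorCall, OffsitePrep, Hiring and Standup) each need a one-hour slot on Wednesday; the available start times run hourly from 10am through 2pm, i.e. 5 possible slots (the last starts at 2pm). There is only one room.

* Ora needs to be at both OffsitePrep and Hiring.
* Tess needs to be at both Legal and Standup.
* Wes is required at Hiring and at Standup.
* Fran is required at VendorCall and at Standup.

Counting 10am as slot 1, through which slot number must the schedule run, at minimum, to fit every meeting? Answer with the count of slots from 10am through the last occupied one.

5 slots

With at most 1 per slot and 5 meetings, at least 5 slots are needed.
5 works (last occupied slot: 2pm): for example VendorCall -> 11am, Hiring -> 1pm, Legal -> 10am, OffsitePrep -> 12pm, Standup -> 2pm.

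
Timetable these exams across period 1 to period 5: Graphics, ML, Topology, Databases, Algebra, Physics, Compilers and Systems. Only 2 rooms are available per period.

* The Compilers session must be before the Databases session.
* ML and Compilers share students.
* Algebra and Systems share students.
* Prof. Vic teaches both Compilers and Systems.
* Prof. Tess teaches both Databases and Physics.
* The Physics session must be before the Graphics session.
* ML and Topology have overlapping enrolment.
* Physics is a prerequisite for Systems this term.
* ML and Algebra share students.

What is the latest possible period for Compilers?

period 4

Downstream work caps Compilers at period 4.
Compilers at period 4 is achievable: Algebra in period 3, Compilers in period 4, ML in period 1, Physics in period 1, Systems in period 2, Topology in period 3, Databases in period 5, Graphics in period 2.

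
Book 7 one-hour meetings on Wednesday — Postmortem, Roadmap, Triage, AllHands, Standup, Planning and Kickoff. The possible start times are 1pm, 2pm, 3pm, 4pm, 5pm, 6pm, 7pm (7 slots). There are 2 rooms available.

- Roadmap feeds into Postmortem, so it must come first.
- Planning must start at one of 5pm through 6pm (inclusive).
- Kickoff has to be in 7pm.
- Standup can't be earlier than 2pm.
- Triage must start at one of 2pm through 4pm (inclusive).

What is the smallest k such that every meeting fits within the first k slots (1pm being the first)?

The precedence chain requires at least 2 distinct slots.
With at most 2 per slot and 7 meetings, at least 4 slots are needed.
Kickoff can't be placed before 7pm — that is slot 7 counting from 1pm — so the schedule must run through at least 7 slots.
7 works (last occupied slot: 7pm): for example AllHands -> 1pm; Triage -> 2pm; Kickoff -> 7pm; Standup -> 2pm; Planning -> 5pm; Postmortem -> 3pm; Roadmap -> 1pm.

7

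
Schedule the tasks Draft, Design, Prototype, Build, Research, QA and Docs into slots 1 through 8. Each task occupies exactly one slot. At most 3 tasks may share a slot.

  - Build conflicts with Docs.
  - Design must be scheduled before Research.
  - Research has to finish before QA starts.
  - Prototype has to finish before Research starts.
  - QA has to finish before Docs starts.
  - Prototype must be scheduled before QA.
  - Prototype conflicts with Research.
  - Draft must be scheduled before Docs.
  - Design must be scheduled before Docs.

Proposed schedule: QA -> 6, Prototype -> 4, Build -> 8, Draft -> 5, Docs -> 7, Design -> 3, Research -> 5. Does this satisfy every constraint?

Design must be scheduled before Docs — holds.
Research has to finish before QA starts — holds.
Prototype must be scheduled before QA — holds.
Prototype has to finish before Research starts — holds.
Build conflicts with Docs — holds.
QA has to finish before Docs starts — holds.
Prototype conflicts with Research — holds.
Draft must be scheduled before Docs — holds.
At most 3 tasks may share a slot — holds.
Design must be scheduled before Research — holds.

Yes, all constraints hold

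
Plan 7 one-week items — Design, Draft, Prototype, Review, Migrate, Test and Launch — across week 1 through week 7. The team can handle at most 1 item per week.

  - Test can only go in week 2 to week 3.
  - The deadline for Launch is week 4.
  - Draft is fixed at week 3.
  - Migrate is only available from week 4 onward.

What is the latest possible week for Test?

week 2

Test is available from week 2; Test's own window allows nothing later than week 3.
Test at week 2 is achievable: Test=week 2, Prototype=week 6, Launch=week 1, Migrate=week 4, Draft=week 3, Design=week 5, Review=week 7.
Nothing later works — the capacity limit rule out every week after week 2.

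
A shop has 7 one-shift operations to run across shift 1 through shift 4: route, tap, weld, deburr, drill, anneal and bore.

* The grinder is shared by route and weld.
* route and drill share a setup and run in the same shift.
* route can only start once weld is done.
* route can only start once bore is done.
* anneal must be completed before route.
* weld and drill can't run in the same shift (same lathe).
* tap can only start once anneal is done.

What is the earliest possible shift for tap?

shift 2

Precedence pushes tap to at least shift 2.
tap at shift 2 is achievable: bore -> shift 1; deburr -> shift 1; weld -> shift 1; route -> shift 2; anneal -> shift 1; tap -> shift 2; drill -> shift 2.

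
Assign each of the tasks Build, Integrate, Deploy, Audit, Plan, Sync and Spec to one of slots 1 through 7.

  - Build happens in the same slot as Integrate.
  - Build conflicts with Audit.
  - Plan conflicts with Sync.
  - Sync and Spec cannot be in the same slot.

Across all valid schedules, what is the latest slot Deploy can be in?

7

Deploy at 7 is achievable: Build in 1, Deploy in 7, Integrate in 1, Audit in 2, Spec in 1, Sync in 2, Plan in 1.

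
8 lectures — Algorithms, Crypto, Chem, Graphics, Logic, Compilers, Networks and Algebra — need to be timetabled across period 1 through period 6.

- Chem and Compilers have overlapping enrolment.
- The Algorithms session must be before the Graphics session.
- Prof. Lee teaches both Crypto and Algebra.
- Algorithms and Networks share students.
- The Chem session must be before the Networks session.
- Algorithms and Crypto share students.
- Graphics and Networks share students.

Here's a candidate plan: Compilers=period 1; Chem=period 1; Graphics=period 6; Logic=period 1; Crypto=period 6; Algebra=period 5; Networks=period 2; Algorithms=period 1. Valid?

Invalid. Chem and Compilers have overlapping enrolment.

The Algorithms session must be before the Graphics session — holds.
Graphics and Networks share students — holds.
The Chem session must be before the Networks session — holds.
Algorithms and Crypto share students — holds.
Prof. Lee teaches both Crypto and Algebra — holds.
Algorithms and Networks share students — holds.
Chem and Compilers have overlapping enrolment — violated.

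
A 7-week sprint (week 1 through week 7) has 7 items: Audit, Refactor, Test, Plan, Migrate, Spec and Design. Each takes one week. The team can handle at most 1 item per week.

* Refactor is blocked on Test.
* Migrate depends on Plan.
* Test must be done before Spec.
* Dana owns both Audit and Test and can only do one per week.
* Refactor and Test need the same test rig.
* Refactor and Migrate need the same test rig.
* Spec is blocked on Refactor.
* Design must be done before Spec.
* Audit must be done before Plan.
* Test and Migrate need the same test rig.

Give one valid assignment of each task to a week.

Audit -> week 5; Test -> week 1; Plan -> week 6; Refactor -> week 2; Design -> week 3; Spec -> week 4; Migrate -> week 7

Checking: Plan(week 6) before Migrate(week 7); Design(week 3) before Spec(week 4); Audit(week 5) before Plan(week 6); Test(week 1) before Refactor(week 2); Test(week 1) before Spec(week 4); Refactor(week 2) before Spec(week 4); Refactor(week 2) != Test(week 1); Audit(week 5) != Test(week 1); Refactor(week 2) != Migrate(week 7); Test(week 1) != Migrate(week 7); max 1 per week (cap 1).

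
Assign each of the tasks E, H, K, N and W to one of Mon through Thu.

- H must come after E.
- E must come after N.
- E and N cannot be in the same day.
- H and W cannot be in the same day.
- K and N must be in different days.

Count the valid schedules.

36

Splitting on E: it can be Tue (18), Wed (18). Listing each branch's schedules as (H, K, N, W):
E=Tue: (Wed,Tue,Mon,Mon) (Wed,Tue,Mon,Tue) (Wed,Tue,Mon,Thu) (Wed,Wed,Mon,Mon) (Wed,Wed,Mon,Tue) (Wed,Wed,Mon,Thu) (Wed,Thu,Mon,Mon) (Wed,Thu,Mon,Tue) (Wed,Thu,Mon,Thu) (Thu,Tue,Mon,Mon) (Thu,Tue,Mon,Tue) (Thu,Tue,Mon,Wed) (Thu,Wed,Mon,Mon) (Thu,Wed,Mon,Tue) (Thu,Wed,Mon,Wed) (Thu,Thu,Mon,Mon) (Thu,Thu,Mon,Tue) (Thu,Thu,Mon,Wed) — 18.
E=Wed: (Thu,Mon,Tue,Mon) (Thu,Mon,Tue,Tue) (Thu,Mon,Tue,Wed) (Thu,Tue,Mon,Mon) (Thu,Tue,Mon,Tue) (Thu,Tue,Mon,Wed) (Thu,Wed,Mon,Mon) (Thu,Wed,Mon,Tue) (Thu,Wed,Mon,Wed) (Thu,Wed,Tue,Mon) (Thu,Wed,Tue,Tue) (Thu,Wed,Tue,Wed) (Thu,Thu,Mon,Mon) (Thu,Thu,Mon,Tue) (Thu,Thu,Mon,Wed) (Thu,Thu,Tue,Mon) (Thu,Thu,Tue,Tue) (Thu,Thu,Tue,Wed) — 18.
Summing: 18 + 18 = 36.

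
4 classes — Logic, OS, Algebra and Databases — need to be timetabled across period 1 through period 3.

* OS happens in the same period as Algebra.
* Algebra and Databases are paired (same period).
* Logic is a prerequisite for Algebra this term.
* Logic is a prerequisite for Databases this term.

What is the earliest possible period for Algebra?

period 2

Precedence pushes Algebra to at least period 2.
Algebra at period 2 is achievable: OS in period 2; Algebra in period 2; Logic in period 1; Databases in period 2.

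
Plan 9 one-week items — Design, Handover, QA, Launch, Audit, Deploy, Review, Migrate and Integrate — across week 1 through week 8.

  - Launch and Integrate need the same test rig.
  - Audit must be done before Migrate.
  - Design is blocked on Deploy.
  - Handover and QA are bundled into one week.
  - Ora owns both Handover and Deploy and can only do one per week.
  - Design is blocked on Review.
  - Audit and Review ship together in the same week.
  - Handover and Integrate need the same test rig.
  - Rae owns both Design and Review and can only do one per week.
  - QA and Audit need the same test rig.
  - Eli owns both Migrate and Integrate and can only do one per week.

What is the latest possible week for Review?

week 7

Downstream work caps Review at week 7.
Review at week 7 is achievable: Deploy -> week 1; Launch -> week 1; Design -> week 8; Review -> week 7; QA -> week 2; Migrate -> week 8; Integrate -> week 3; Handover -> week 2; Audit -> week 7.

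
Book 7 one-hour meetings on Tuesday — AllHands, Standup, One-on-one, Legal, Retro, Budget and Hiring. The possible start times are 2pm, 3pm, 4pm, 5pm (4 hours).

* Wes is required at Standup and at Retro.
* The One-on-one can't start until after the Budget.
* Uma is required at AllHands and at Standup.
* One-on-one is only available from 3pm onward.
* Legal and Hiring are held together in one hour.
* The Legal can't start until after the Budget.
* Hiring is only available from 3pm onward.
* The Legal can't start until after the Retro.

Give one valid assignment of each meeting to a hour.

One-on-one=3pm; Retro=2pm; Hiring=3pm; AllHands=2pm; Budget=2pm; Standup=3pm; Legal=3pm

Checking: Budget(2pm) before One-on-one(3pm); Retro(2pm) before Legal(3pm); Budget(2pm) before Legal(3pm); AllHands(2pm) != Standup(3pm); Standup(3pm) != Retro(2pm); Legal = Hiring = 3pm; One-on-one=3pm in [3pm,5pm]; Hiring=3pm in [3pm,5pm].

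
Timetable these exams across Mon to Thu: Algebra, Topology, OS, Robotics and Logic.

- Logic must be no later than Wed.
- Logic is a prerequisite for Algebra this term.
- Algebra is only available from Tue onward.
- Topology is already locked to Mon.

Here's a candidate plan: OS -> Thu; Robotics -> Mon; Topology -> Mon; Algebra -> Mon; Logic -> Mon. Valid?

Logic must be no later than Wed — holds.
Algebra is only available from Tue onward — violated.
Logic is a prerequisite for Algebra this term — violated.
Topology is already locked to Mon — holds.

Invalid. Algebra is only available from Tue onward.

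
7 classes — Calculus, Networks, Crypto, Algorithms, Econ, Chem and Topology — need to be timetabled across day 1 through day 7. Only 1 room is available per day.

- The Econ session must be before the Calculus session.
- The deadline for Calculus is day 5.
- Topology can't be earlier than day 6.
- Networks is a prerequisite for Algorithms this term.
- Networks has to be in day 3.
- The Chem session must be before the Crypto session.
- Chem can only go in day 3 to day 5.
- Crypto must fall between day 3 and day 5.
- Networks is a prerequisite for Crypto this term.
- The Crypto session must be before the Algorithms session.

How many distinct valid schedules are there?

Enumerating: Algorithms in day 7, Networks in day 3, Topology in day 6, Calculus in day 2, Chem in day 4, Econ in day 1, Crypto in day 5 | Crypto -> day 5, Networks -> day 3, Topology -> day 7, Econ -> day 1, Calculus -> day 2, Algorithms -> day 6, Chem -> day 4.

2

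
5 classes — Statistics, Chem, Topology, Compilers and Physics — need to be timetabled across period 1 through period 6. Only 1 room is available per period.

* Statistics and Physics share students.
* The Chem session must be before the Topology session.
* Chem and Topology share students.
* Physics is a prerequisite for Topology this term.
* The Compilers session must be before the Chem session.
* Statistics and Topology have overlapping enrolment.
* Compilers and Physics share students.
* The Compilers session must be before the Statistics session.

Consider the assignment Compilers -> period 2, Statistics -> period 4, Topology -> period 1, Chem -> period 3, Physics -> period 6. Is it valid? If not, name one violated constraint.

Invalid. Physics is a prerequisite for Topology this term.

Physics is a prerequisite for Topology this term — violated.
Statistics and Topology have overlapping enrolment — holds.
Compilers and Physics share students — holds.
The Compilers session must be before the Chem session — holds.
The Compilers session must be before the Statistics session — holds.
Only 1 room is available per period — holds.
Statistics and Physics share students — holds.
Chem and Topology share students — holds.
The Chem session must be before the Topology session — violated.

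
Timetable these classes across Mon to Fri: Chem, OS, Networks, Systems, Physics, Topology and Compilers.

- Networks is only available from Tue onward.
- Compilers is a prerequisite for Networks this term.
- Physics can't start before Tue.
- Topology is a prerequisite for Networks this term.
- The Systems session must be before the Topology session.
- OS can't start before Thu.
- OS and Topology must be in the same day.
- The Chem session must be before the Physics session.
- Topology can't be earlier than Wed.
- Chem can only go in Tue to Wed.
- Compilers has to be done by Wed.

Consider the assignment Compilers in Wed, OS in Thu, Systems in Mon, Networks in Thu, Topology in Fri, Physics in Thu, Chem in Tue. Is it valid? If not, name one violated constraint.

No — it violates: Topology is a prerequisite for Networks this term

Chem can only go in Tue to Wed — holds.
Topology can't be earlier than Wed — holds.
The Chem session must be before the Physics session — holds.
OS and Topology must be in the same day — violated.
Compilers has to be done by Wed — holds.
Topology is a prerequisite for Networks this term — violated.
OS can't start before Thu — holds.
The Systems session must be before the Topology session — holds.
Compilers is a prerequisite for Networks this term — holds.
Networks is only available from Tue onward — holds.
Physics can't start before Tue — holds.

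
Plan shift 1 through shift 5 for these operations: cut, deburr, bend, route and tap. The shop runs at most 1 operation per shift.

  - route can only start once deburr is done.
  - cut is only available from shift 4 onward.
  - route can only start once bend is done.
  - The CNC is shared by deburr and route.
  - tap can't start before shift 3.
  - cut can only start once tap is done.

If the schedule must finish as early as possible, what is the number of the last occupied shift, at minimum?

The precedence chain requires at least 2 distinct shifts.
With at most 1 per shift and 5 operations, at least 5 shifts are needed.
cut can't be placed before shift 4, so the schedule must run through at least shift 4.
5 works (last occupied shift: shift 5): for example deburr -> shift 1, bend -> shift 2, tap -> shift 3, route -> shift 5, cut -> shift 4.

shift 5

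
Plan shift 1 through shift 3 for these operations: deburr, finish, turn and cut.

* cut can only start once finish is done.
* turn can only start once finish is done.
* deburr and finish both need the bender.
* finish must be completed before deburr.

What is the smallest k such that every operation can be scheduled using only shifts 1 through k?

2 shifts

The precedence chain requires at least 2 distinct shifts.
2 works (last occupied shift: shift 2): for example cut=shift 2, deburr=shift 2, turn=shift 2, finish=shift 1.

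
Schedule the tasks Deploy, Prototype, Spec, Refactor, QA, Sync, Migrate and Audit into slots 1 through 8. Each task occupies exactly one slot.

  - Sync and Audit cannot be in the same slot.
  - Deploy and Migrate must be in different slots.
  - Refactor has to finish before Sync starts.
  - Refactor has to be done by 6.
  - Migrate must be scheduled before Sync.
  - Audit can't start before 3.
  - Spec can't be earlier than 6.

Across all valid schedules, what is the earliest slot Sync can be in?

Precedence pushes Sync to at least 2.
Sync at 2 is achievable: Deploy -> 2, QA -> 1, Prototype -> 1, Sync -> 2, Refactor -> 1, Spec -> 6, Migrate -> 1, Audit -> 3.

2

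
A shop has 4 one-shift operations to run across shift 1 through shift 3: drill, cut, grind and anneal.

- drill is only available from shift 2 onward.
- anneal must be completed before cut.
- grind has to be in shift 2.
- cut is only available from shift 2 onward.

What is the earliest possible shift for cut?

Cut is available from shift 2.
cut at shift 2 is achievable: cut -> shift 2; anneal -> shift 1; grind -> shift 2; drill -> shift 2.

shift 2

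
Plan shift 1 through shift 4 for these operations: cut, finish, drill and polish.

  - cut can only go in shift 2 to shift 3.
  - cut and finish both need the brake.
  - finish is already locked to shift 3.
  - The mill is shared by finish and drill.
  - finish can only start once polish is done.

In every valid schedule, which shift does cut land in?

shift 2

cut's window is shift 2–shift 3.
finish is fixed at shift 3, and cut can't share a shift with finish.
So cut must be shift 2.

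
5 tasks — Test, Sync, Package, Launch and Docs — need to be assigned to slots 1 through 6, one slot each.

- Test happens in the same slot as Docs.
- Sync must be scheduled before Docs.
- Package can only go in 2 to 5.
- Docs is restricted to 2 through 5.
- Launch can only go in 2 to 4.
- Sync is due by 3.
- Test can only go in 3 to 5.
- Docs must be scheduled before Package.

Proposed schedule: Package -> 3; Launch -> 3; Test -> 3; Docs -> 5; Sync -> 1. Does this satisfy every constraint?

No. Docs must be scheduled before Package is not satisfied.

Test happens in the same slot as Docs — violated.
Docs must be scheduled before Package — violated.
Sync must be scheduled before Docs — holds.
Launch can only go in 2 to 4 — holds.
Docs is restricted to 2 through 5 — holds.
Sync is due by 3 — holds.
Test can only go in 3 to 5 — holds.
Package can only go in 2 to 5 — holds.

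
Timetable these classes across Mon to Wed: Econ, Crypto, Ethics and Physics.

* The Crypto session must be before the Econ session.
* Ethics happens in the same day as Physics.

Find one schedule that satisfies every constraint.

Physics in Mon; Ethics in Mon; Crypto in Mon; Econ in Tue

Checking: Crypto(Mon) before Econ(Tue); Ethics = Physics = Mon.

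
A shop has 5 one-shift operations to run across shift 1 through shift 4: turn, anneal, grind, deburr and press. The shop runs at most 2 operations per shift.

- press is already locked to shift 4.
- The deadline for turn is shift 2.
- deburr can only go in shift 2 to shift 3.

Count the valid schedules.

47

Splitting on turn: it can be shift 1 (26), shift 2 (21). Listing each branch's schedules as (anneal, grind, deburr, press) by shift number:
turn=shift 1: (1,2,2,4) (1,2,3,4) (1,3,2,4) (1,3,3,4) (1,4,2,4) (1,4,3,4) (2,1,2,4) (2,1,3,4) (2,2,3,4) (2,3,2,4) (2,3,3,4) (2,4,2,4) (2,4,3,4) (3,1,2,4) (3,1,3,4) (3,2,2,4) (3,2,3,4) (3,3,2,4) (3,4,2,4) (3,4,3,4) (4,1,2,4) (4,1,3,4) (4,2,2,4) (4,2,3,4) (4,3,2,4) (4,3,3,4) — 26.
turn=shift 2: (1,1,2,4) (1,1,3,4) (1,2,3,4) (1,3,2,4) (1,3,3,4) (1,4,2,4) (1,4,3,4) (2,1,3,4) (2,3,3,4) (2,4,3,4) (3,1,2,4) (3,1,3,4) (3,2,3,4) (3,3,2,4) (3,4,2,4) (3,4,3,4) (4,1,2,4) (4,1,3,4) (4,2,3,4) (4,3,2,4) (4,3,3,4) — 21.
Summing: 26 + 21 = 47.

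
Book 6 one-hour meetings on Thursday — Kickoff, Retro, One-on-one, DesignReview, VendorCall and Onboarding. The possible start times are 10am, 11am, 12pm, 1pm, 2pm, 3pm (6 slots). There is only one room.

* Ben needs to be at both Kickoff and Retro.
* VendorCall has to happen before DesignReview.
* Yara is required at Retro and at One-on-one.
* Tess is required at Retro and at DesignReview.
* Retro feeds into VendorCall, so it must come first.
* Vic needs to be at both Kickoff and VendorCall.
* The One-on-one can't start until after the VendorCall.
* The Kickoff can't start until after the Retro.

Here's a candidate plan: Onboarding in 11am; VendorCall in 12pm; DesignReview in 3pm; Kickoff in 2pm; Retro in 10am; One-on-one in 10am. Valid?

The Kickoff can't start until after the Retro — holds.
Yara is required at Retro and at One-on-one — violated.
Tess is required at Retro and at DesignReview — holds.
Ben needs to be at both Kickoff and Retro — holds.
The One-on-one can't start until after the VendorCall — violated.
Retro feeds into VendorCall, so it must come first — holds.
Vic needs to be at both Kickoff and VendorCall — holds.
There is only one room — violated.
VendorCall has to happen before DesignReview — holds.

Invalid. Yara is required at Retro and at One-on-one.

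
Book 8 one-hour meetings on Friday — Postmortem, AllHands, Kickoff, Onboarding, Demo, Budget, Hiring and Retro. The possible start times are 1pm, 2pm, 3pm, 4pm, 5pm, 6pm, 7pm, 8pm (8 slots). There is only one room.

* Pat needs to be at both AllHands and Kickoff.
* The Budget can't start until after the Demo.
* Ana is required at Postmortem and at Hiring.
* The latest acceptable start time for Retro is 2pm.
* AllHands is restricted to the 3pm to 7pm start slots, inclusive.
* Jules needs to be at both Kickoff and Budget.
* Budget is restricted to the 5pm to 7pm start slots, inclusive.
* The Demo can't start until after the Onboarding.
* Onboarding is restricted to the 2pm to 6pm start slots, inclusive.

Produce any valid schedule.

Onboarding -> 2pm, Retro -> 1pm, Demo -> 4pm, Postmortem -> 6pm, AllHands -> 3pm, Kickoff -> 7pm, Hiring -> 8pm, Budget -> 5pm

Checking: Demo(4pm) before Budget(5pm); Onboarding(2pm) before Demo(4pm); Postmortem(6pm) != Hiring(8pm); Kickoff(7pm) != Budget(5pm); AllHands(3pm) != Kickoff(7pm); AllHands=3pm in [3pm,7pm]; Budget=5pm in [5pm,7pm]; Onboarding=2pm in [2pm,6pm]; Retro=1pm in [1pm,2pm]; max 1 per slot (cap 1).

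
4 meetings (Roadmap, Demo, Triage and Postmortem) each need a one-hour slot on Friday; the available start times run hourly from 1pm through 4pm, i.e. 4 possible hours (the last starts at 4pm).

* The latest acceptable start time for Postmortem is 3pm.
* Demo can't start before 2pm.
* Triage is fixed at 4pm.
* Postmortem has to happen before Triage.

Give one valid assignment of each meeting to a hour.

Demo=2pm; Roadmap=1pm; Triage=4pm; Postmortem=1pm

Checking: Postmortem(1pm) before Triage(4pm); Demo=2pm in [2pm,4pm]; Triage=4pm in [4pm,4pm]; Postmortem=1pm in [1pm,3pm].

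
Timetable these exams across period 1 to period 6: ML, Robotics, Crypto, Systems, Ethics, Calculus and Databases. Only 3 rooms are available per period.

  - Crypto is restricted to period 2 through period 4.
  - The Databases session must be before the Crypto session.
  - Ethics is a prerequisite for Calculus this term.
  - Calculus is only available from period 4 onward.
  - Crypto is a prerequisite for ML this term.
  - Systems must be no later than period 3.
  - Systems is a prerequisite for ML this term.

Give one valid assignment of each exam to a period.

Robotics in period 2, Crypto in period 2, Systems in period 1, ML in period 3, Ethics in period 1, Databases in period 1, Calculus in period 4

Checking: Systems(period 1) before ML(period 3); Databases(period 1) before Crypto(period 2); Ethics(period 1) before Calculus(period 4); Crypto(period 2) before ML(period 3); Crypto=period 2 in [period 2,period 4]; Systems=period 1 in [period 1,period 3]; Calculus=period 4 in [period 4,period 6]; max 3 per period (cap 3).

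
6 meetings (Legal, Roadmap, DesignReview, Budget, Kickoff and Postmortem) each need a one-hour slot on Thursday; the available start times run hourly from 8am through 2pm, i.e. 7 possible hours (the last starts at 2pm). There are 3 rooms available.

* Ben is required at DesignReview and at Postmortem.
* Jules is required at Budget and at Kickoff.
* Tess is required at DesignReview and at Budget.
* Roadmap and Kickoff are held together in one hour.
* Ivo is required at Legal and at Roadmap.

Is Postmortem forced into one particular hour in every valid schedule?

Postmortem can be 8am (e.g. Postmortem -> 8am, DesignReview -> 9am, Roadmap -> 9am, Legal -> 8am, Kickoff -> 9am, Budget -> 8am) or 9am (e.g. Kickoff in 9am; Postmortem in 9am; DesignReview in 8am; Legal in 8am; Roadmap in 9am; Budget in 10am).

No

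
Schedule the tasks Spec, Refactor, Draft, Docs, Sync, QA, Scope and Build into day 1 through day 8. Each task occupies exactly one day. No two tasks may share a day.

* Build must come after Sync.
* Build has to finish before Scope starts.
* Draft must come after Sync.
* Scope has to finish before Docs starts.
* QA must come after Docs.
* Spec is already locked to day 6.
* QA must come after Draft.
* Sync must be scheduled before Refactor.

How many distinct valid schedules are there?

24

Splitting on Draft: it can be day 2 (5), day 3 (5), day 4 (5), day 5 (5), day 7 (4). Listing each branch's schedules as (Spec, Refactor, Docs, Sync, QA, Scope, Build) by day number:
Draft=day 2: (6,3,7,1,8,5,4) (6,4,7,1,8,5,3) (6,5,7,1,8,4,3) (6,7,5,1,8,4,3) (6,8,5,1,7,4,3) — 5.
Draft=day 3: (6,2,7,1,8,5,4) (6,4,7,1,8,5,2) (6,5,7,1,8,4,2) (6,7,5,1,8,4,2) (6,8,5,1,7,4,2) — 5.
Draft=day 4: (6,2,7,1,8,5,3) (6,3,7,1,8,5,2) (6,5,7,1,8,3,2) (6,7,5,1,8,3,2) (6,8,5,1,7,3,2) — 5.
Draft=day 5: (6,2,7,1,8,4,3) (6,3,7,1,8,4,2) (6,4,7,1,8,3,2) (6,7,4,1,8,3,2) (6,8,4,1,7,3,2) — 5.
Draft=day 7: (6,2,5,1,8,4,3) (6,3,5,1,8,4,2) (6,4,5,1,8,3,2) (6,5,4,1,8,3,2) — 4.
Summing: 5 + 5 + 5 + 5 + 4 = 24.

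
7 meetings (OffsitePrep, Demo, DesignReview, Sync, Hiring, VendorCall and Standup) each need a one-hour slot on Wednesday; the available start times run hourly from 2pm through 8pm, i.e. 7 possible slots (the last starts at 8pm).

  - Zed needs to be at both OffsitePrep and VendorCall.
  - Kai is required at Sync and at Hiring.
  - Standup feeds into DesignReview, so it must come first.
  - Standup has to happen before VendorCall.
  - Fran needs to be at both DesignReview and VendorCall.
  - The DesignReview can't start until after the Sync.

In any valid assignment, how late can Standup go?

Downstream work caps Standup at 7pm.
Standup at 6pm is achievable: Sync in 2pm; VendorCall in 8pm; Standup in 6pm; OffsitePrep in 2pm; Demo in 2pm; DesignReview in 7pm; Hiring in 3pm.
Nothing later works — the conflict constraints rule out every slot after 6pm.

6pm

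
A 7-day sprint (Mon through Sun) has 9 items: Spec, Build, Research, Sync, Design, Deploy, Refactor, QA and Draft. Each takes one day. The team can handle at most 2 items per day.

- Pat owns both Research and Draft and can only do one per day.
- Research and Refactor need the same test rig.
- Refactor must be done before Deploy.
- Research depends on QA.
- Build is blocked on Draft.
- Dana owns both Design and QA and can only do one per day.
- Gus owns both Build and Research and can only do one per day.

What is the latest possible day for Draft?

Sat

Downstream work caps Draft at Sat.
Draft at Sat is achievable: Build -> Sun; Design -> Thu; Sync -> Wed; Refactor -> Mon; Spec -> Wed; QA -> Mon; Draft -> Sat; Research -> Tue; Deploy -> Tue.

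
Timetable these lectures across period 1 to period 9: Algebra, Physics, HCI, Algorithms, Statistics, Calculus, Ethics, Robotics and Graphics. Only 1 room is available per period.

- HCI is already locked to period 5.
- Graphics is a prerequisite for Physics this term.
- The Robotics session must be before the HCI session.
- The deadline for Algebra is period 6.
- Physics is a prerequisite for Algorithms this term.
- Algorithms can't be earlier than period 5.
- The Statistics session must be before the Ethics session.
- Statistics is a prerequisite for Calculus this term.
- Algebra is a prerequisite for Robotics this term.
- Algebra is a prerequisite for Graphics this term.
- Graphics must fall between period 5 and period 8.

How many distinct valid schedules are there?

48

Splitting on Algebra: it can be period 1 (24), period 2 (16), period 3 (8). Listing each branch's schedules as (Physics, HCI, Algorithms, Statistics, Calculus, Ethics, Robotics, Graphics) by period number:
Algebra=period 1: (7,5,8,2,3,9,4,6) (7,5,8,2,4,9,3,6) (7,5,8,2,9,3,4,6) (7,5,8,2,9,4,3,6) (7,5,8,3,4,9,2,6) (7,5,8,3,9,4,2,6) (7,5,9,2,3,8,4,6) (7,5,9,2,4,8,3,6) (7,5,9,2,8,3,4,6) (7,5,9,2,8,4,3,6) (7,5,9,3,4,8,2,6) (7,5,9,3,8,4,2,6) (8,5,9,2,3,6,4,7) (8,5,9,2,3,7,4,6) (8,5,9,2,4,6,3,7) (8,5,9,2,4,7,3,6) (8,5,9,2,6,3,4,7) (8,5,9,2,6,4,3,7) (8,5,9,2,7,3,4,6) (8,5,9,2,7,4,3,6) (8,5,9,3,4,6,2,7) (8,5,9,3,4,7,2,6) (8,5,9,3,6,4,2,7) (8,5,9,3,7,4,2,6) — 24.
Algebra=period 2: (7,5,8,1,3,9,4,6) (7,5,8,1,4,9,3,6) (7,5,8,1,9,3,4,6) (7,5,8,1,9,4,3,6) (7,5,9,1,3,8,4,6) (7,5,9,1,4,8,3,6) (7,5,9,1,8,3,4,6) (7,5,9,1,8,4,3,6) (8,5,9,1,3,6,4,7) (8,5,9,1,3,7,4,6) (8,5,9,1,4,6,3,7) (8,5,9,1,4,7,3,6) (8,5,9,1,6,3,4,7) (8,5,9,1,6,4,3,7) (8,5,9,1,7,3,4,6) (8,5,9,1,7,4,3,6) — 16.
Algebra=period 3: (7,5,8,1,2,9,4,6) (7,5,8,1,9,2,4,6) (7,5,9,1,2,8,4,6) (7,5,9,1,8,2,4,6) (8,5,9,1,2,6,4,7) (8,5,9,1,2,7,4,6) (8,5,9,1,6,2,4,7) (8,5,9,1,7,2,4,6) — 8.
Summing: 24 + 16 + 8 = 48.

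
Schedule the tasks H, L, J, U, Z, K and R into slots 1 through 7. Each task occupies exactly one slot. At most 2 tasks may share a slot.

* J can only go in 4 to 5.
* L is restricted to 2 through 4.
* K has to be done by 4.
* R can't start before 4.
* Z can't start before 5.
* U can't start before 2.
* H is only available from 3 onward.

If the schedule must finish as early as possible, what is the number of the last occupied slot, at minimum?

slot 5

With at most 2 per slot and 7 tasks, at least 4 slots are needed.
Z can't be placed before 5, so the schedule must run through at least slot 5.
5 works (last occupied slot: 5): for example K in 1, L in 2, Z in 5, J in 4, R in 4, U in 2, H in 3.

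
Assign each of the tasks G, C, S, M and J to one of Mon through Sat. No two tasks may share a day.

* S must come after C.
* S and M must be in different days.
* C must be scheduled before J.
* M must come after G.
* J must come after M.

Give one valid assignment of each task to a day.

C -> Mon; S -> Fri; G -> Tue; J -> Thu; M -> Wed

Checking: G(Tue) before M(Wed); M(Wed) before J(Thu); C(Mon) before J(Thu); C(Mon) before S(Fri); S(Fri) != M(Wed); max 1 per day (cap 1).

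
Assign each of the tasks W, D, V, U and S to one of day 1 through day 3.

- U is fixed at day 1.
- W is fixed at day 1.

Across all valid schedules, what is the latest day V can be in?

day 3

V at day 3 is achievable: D=day 1; V=day 3; U=day 1; W=day 1; S=day 1.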